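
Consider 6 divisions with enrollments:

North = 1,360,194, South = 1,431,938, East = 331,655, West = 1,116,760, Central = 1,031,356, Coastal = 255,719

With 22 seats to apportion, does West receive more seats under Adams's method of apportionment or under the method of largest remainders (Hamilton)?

Adams: North 5, South 6, East 2, West 4, Central 4, Coastal 1.
Hamilton: North 5, South 6, East 1, West 5, Central 4, Coastal 1.
West gets 4 under Adams and 5 under Hamilton.

Hamilton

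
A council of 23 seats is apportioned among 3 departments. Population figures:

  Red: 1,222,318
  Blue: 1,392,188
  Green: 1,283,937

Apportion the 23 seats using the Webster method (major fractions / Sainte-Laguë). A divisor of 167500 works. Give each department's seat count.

Red 7; Blue 8; Green 8

With modified divisor 167500: modified quotas Red 7.297, Blue 8.312, Green 7.665.
Rounding to the nearest integer: Red 7, Blue 8, Green 8 (total 23).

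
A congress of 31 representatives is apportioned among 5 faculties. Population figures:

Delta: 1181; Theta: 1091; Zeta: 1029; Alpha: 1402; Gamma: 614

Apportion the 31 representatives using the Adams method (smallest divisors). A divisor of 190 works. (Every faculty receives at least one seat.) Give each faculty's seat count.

With modified divisor 190: modified quotas Delta 6.216, Theta 5.742, Zeta 5.416, Alpha 7.379, Gamma 3.232.
Rounding up: Delta 7, Theta 6, Zeta 6, Alpha 8, Gamma 4 (total 31).

Delta: 7, Theta: 6, Zeta: 6, Alpha: 8, Gamma: 4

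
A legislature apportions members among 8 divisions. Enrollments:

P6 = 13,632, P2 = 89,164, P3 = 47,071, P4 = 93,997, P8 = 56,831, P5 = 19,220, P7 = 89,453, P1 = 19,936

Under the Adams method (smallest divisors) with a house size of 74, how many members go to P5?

Standard divisor 429304/74 ≈ 5801.405; standard quotas: P6 2.350, P2 15.369, P3 8.114, P4 16.202, P8 9.796, P5 3.313, P7 15.419, P1 3.436.
Rounding up gives 3, 16, 9, 17, 10, 4, 16, 4 = 79 seats, so the divisor must be adjusted.
With modified divisor 6300: modified quotas P6 2.164, P2 14.153, P3 7.472, P4 14.920, P8 9.021, P5 3.051, P7 14.199, P1 3.164.
Rounding up: P6 3, P2 15, P3 8, P4 15, P8 10, P5 4, P7 15, P1 4 (total 74).
P5 receives 4.

4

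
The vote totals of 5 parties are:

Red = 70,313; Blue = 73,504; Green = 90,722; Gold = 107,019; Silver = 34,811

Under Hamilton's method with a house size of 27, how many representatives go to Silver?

Total 376369; standard divisor 376369/27 ≈ 13939.593.
Standard quotas: Red 5.0441, Blue 5.2730, Green 6.5082, Gold 7.6773, Silver 2.4973.
Lower quotas: Red 5, Blue 5, Green 6, Gold 7, Silver 2 (sum 25, leaving 2 seats).
Remainders in descending order: Gold 0.6773, Green 0.5082, Silver 0.4973, Blue 0.2730, Red 0.0441.
The surplus seats go to Gold, Green.
Silver receives 2.

2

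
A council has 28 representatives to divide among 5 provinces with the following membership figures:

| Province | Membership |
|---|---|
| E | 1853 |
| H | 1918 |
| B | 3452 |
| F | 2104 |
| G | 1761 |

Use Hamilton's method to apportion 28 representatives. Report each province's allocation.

Standard divisor: 11088 ÷ 28 = 396.
Standard quotas: E 4.679, H 4.843, B 8.717, F 5.313, G 4.447.
Lower quotas: E 4, H 4, B 8, F 5, G 4 (sum 25, leaving 3 seats).
Remainders in descending order: H 0.843, B 0.717, E 0.679, G 0.447, F 0.313.
The surplus seats go to H, B, E.

E=5; H=5; B=9; F=5; G=4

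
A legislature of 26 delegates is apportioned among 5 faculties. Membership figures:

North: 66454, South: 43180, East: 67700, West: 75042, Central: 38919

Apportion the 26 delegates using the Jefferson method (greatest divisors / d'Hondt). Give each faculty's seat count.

North: 6; South: 4; East: 6; West: 7; Central: 3

Standard divisor 291295/26 ≈ 11203.654; standard quotas: North 5.931, South 3.854, East 6.043, West 6.698, Central 3.474.
Rounding down gives 5, 3, 6, 6, 3 = 23 seats, so the divisor must be adjusted.
With modified divisor 10200: modified quotas North 6.515, South 4.233, East 6.637, West 7.357, Central 3.816.
Rounding down: North 6, South 4, East 6, West 7, Central 3 (total 26).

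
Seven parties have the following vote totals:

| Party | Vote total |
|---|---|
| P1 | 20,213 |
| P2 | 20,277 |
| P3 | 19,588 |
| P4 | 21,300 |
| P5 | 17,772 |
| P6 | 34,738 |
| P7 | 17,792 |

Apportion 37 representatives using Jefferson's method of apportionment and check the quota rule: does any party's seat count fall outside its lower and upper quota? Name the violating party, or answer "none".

none

Standard quotas: P1 4.931, P2 4.946, P3 4.778, P4 5.196, P5 4.335, P6 8.474, P7 4.340.
Jefferson allocation: P1 5, P2 5, P3 5, P4 5, P5 4, P6 9, P7 4.
Every allocation lies between the lower and upper quota.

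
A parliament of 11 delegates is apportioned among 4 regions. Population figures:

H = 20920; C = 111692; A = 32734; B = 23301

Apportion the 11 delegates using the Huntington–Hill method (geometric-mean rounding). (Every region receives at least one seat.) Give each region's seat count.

With divisor 16855: modified quotas H 1.241, C 6.627, A 1.942, B 1.382.
Geometric-mean thresholds: H √(1·2)=1.414, C √(6·7)=6.481, A √(1·2)=1.414, B √(1·2)=1.414.
Each quota rounded against its threshold gives H 1, C 7, A 2, B 1 (total 11).

H: 1; C: 7; A: 2; B: 1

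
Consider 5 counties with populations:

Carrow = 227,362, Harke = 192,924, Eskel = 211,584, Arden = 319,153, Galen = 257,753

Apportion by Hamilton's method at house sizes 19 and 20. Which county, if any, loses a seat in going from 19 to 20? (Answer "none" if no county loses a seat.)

At 19 seats: Carrow 4, Harke 3, Eskel 3, Arden 5, Galen 4.
At 20 seats: Carrow 4, Harke 3, Eskel 4, Arden 5, Galen 4.
No county's allocation decreased.

none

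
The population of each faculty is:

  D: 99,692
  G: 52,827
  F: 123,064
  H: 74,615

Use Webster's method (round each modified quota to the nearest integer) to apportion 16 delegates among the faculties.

D=5, G=2, F=6, H=3

Standard divisor 350198/16 ≈ 21887.375; standard quotas: D 4.555, G 2.414, F 5.623, H 3.409.
Rounding to the nearest integer gives D 5, G 2, F 6, H 3 — total 16, matching the house size, so no adjustment is needed.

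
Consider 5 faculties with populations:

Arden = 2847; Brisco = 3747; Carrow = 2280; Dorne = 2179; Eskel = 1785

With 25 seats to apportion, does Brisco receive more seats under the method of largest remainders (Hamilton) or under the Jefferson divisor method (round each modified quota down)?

Hamilton: Arden 6, Brisco 7, Carrow 4, Dorne 4, Eskel 4.
Jefferson: Arden 6, Brisco 8, Carrow 4, Dorne 4, Eskel 3.
Brisco gets 7 under Hamilton and 8 under Jefferson.

Jefferson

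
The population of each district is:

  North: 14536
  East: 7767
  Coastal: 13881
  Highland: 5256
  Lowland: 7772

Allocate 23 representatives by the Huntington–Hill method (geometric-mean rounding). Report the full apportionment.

With divisor 2194: modified quotas North 6.625, East 3.540, Coastal 6.327, Highland 2.396, Lowland 3.542.
Geometric-mean thresholds: North √(6·7)=6.481, East √(3·4)=3.464, Coastal √(6·7)=6.481, Highland √(2·3)=2.449, Lowland √(3·4)=3.464.
Each quota rounded against its threshold gives North 7, East 4, Coastal 6, Highland 2, Lowland 4 (total 23).

North: 7; East: 4; Coastal: 6; Highland: 2; Lowland: 4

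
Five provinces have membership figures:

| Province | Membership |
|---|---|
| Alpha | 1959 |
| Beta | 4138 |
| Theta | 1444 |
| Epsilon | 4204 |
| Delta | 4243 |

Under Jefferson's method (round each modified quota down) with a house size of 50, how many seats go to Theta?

Standard divisor 15988/50 ≈ 319.76; standard quotas: Alpha 6.126, Beta 12.941, Theta 4.516, Epsilon 13.147, Delta 13.269.
Rounding down gives 6, 12, 4, 13, 13 = 48 seats, so the divisor must be adjusted.
With modified divisor 302: modified quotas Alpha 6.487, Beta 13.702, Theta 4.781, Epsilon 13.921, Delta 14.050.
Rounding down: Alpha 6, Beta 13, Theta 4, Epsilon 13, Delta 14 (total 50).
Theta receives 4.

4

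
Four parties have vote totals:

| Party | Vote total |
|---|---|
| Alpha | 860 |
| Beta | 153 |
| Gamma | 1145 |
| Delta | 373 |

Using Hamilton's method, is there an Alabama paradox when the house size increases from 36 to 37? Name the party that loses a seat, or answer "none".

At 36 seats: Alpha 12, Beta 2, Gamma 16, Delta 6.
At 37 seats: Alpha 13, Beta 2, Gamma 17, Delta 5.
Delta drops from 6 to 5.

Delta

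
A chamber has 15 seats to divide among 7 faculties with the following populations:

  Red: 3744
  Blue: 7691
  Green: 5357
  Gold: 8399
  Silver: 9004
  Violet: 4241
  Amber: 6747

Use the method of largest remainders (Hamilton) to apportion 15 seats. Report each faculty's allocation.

Red 1; Blue 3; Green 2; Gold 3; Silver 3; Violet 1; Amber 2

Total 45183; standard divisor 45183/15 ≈ 3012.2.
Standard quotas: Red 1.2429, Blue 2.5533, Green 1.7784, Gold 2.7883, Silver 2.9892, Violet 1.4079, Amber 2.2399.
Lower quotas: Red 1, Blue 2, Green 1, Gold 2, Silver 2, Violet 1, Amber 2 (sum 11, leaving 4 seats).
Remainders in descending order: Silver 0.9892, Gold 0.7883, Green 0.7784, Blue 0.5533, Violet 0.4079, Red 0.2429, Amber 0.2399.
Largest remainders: Silver, Gold, Green, Blue receive the extra seats.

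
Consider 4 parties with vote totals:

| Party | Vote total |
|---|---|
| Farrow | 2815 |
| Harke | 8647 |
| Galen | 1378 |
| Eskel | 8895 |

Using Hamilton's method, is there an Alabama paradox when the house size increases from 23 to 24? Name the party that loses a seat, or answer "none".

At 23 seats: Farrow 3, Harke 9, Galen 2, Eskel 9.
At 24 seats: Farrow 3, Harke 10, Galen 1, Eskel 10.
Galen drops from 2 to 1.

Galen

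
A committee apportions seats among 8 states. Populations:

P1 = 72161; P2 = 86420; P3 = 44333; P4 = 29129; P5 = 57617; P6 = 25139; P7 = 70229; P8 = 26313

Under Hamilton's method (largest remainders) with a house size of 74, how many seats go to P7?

13

Total 411341; standard divisor 411341/74 ≈ 5558.662.
Standard quotas: P1 12.9817, P2 15.5469, P3 7.9755, P4 5.2403, P5 10.3653, P6 4.5225, P7 12.6342, P8 4.7337.
Lower quotas: P1 12, P2 15, P3 7, P4 5, P5 10, P6 4, P7 12, P8 4 (sum 69, leaving 5 seats).
Remainders in descending order: P1 0.9817, P3 0.9755, P8 0.7337, P7 0.6342, P2 0.5469, P6 0.5225, P5 0.3653, P4 0.2403.
The surplus seats go to P1, P3, P8, P7, P2.
P7 receives 13.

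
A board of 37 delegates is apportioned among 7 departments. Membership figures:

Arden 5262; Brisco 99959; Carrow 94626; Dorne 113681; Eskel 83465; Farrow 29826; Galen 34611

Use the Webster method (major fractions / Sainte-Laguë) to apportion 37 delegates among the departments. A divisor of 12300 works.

With modified divisor 12300: modified quotas Arden 0.428, Brisco 8.127, Carrow 7.693, Dorne 9.242, Eskel 6.786, Farrow 2.425, Galen 2.814.
Rounding to the nearest integer: Arden 0, Brisco 8, Carrow 8, Dorne 9, Eskel 7, Farrow 2, Galen 3 (total 37).

Arden=0, Brisco=8, Carrow=8, Dorne=9, Eskel=7, Farrow=2, Galen=3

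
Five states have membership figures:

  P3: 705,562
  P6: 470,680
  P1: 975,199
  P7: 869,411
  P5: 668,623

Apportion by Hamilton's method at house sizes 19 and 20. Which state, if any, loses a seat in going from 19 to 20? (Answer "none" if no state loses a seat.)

At 19 seats: P3 4, P6 2, P1 5, P7 5, P5 3.
At 20 seats: P3 4, P6 2, P1 5, P7 5, P5 4.
No state's allocation decreased.

none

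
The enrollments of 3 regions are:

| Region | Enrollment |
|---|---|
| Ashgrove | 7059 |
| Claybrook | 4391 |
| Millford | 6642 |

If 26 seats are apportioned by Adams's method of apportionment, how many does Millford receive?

Standard divisor 18092/26 ≈ 695.846; standard quotas: Ashgrove 10.144, Claybrook 6.310, Millford 9.545.
Rounding up gives 11, 7, 10 = 28 seats, so the divisor must be adjusted.
With modified divisor 735: modified quotas Ashgrove 9.604, Claybrook 5.974, Millford 9.037.
Rounding up: Ashgrove 10, Claybrook 6, Millford 10 (total 26).
Millford receives 10.

10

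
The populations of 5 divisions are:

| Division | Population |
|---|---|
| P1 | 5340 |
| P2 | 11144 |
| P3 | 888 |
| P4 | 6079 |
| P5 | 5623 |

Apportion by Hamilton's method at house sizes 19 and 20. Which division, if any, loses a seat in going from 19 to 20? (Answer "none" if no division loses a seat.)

P3

At 19 seats: P1 3, P2 7, P3 1, P4 4, P5 4.
At 20 seats: P1 4, P2 8, P3 0, P4 4, P5 4.
P3 drops from 1 to 0.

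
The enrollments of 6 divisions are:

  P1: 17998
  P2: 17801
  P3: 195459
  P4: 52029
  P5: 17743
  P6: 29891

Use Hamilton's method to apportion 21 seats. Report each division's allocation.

P1: 1, P2: 1, P3: 13, P4: 3, P5: 1, P6: 2

Standard divisor: 330921 ÷ 21 ≈ 15758.143.
Standard quotas: P1 1.1421, P2 1.1296, P3 12.4037, P4 3.3017, P5 1.1260, P6 1.8969.
Lower quotas: P1 1, P2 1, P3 12, P4 3, P5 1, P6 1 (sum 19, leaving 2 seats).
Remainders in descending order: P6 0.8969, P3 0.4037, P4 0.3017, P1 0.1421, P2 0.1296, P5 0.1260.
The surplus seats go to P6, P3.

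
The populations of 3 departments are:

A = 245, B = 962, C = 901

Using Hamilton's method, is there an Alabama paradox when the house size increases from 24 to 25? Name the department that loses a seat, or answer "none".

none

At 24 seats: A 3, B 11, C 10.
At 25 seats: A 3, B 11, C 11.
No department's allocation decreased.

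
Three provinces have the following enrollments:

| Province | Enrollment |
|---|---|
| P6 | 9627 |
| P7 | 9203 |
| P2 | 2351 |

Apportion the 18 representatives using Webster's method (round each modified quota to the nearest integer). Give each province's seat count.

Standard divisor 21181/18 ≈ 1176.722; standard quotas: P6 8.181, P7 7.821, P2 1.998.
Rounding to the nearest integer gives P6 8, P7 8, P2 2 — total 18, matching the house size, so no adjustment is needed.

P6 8, P7 8, P2 2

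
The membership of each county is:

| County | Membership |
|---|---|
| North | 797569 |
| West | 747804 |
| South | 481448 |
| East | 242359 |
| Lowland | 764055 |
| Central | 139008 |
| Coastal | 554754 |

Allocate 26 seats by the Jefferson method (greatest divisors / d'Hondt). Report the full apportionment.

North 6, West 5, South 3, East 1, Lowland 6, Central 1, Coastal 4

Standard divisor 3726997/26 ≈ 143346.038; standard quotas: North 5.564, West 5.217, South 3.359, East 1.691, Lowland 5.330, Central 0.970, Coastal 3.870.
Rounding down gives 5, 5, 3, 1, 5, 0, 3 = 22 seats, so the divisor must be adjusted.
With modified divisor 126000: modified quotas North 6.330, West 5.935, South 3.821, East 1.923, Lowland 6.064, Central 1.103, Coastal 4.403.
Rounding down: North 6, West 5, South 3, East 1, Lowland 6, Central 1, Coastal 4 (total 26).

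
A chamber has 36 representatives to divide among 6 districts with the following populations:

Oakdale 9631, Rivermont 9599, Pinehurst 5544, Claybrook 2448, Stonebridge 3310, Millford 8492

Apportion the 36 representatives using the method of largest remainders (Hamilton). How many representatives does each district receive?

The standard divisor is 39024/36 = 1084.
Standard quotas: Oakdale 8.8847, Rivermont 8.8552, Pinehurst 5.1144, Claybrook 2.2583, Stonebridge 3.0535, Millford 7.8339.
Lower quotas: Oakdale 8, Rivermont 8, Pinehurst 5, Claybrook 2, Stonebridge 3, Millford 7 (sum 33, leaving 3 seats).
Remainders in descending order: Oakdale 0.8847, Rivermont 0.8552, Millford 0.8339, Claybrook 0.2583, Pinehurst 0.1144, Stonebridge 0.0535.
The surplus seats go to Oakdale, Rivermont, Millford.

Oakdale=9, Rivermont=9, Pinehurst=5, Claybrook=2, Stonebridge=3, Millford=8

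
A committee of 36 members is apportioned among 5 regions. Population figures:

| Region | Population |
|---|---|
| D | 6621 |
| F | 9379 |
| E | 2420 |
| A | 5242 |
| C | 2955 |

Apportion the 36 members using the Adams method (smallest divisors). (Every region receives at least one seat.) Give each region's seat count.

D 9, F 12, E 4, A 7, C 4

Standard divisor 26617/36 ≈ 739.361; standard quotas: D 8.955, F 12.685, E 3.273, A 7.090, C 3.997.
Rounding up gives 9, 13, 4, 8, 4 = 38 seats, so the divisor must be adjusted.
With modified divisor 800: modified quotas D 8.276, F 11.724, E 3.025, A 6.553, C 3.694.
Rounding up: D 9, F 12, E 4, A 7, C 4 (total 36).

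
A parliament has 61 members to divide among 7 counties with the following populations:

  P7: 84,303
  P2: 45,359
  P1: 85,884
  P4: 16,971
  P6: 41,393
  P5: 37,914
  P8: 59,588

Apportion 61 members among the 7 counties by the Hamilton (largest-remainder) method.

The standard divisor is 371412/61 ≈ 6088.721.
Standard quotas: P7 13.8458, P2 7.4497, P1 14.1054, P4 2.7873, P6 6.7983, P5 6.2269, P8 9.7866.
Lower quotas: P7 13, P2 7, P1 14, P4 2, P6 6, P5 6, P8 9 (sum 57, leaving 4 seats).
Remainders in descending order: P7 0.8458, P6 0.7983, P4 0.7873, P8 0.7866, P2 0.4497, P5 0.2269, P1 0.1054.
Largest remainders: P7, P6, P4, P8 receive the extra seats.

P7 14, P2 7, P1 14, P4 3, P6 7, P5 6, P8 10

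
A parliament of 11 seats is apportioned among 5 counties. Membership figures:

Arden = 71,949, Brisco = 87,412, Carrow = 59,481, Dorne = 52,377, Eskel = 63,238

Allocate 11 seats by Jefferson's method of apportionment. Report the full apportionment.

Arden: 2, Brisco: 3, Carrow: 2, Dorne: 2, Eskel: 2

Standard divisor 334457/11 ≈ 30405.182; standard quotas: Arden 2.366, Brisco 2.875, Carrow 1.956, Dorne 1.723, Eskel 2.080.
Rounding down gives 2, 2, 1, 1, 2 = 8 seats, so the divisor must be adjusted.
With modified divisor 25100: modified quotas Arden 2.866, Brisco 3.483, Carrow 2.370, Dorne 2.087, Eskel 2.519.
Rounding down: Arden 2, Brisco 3, Carrow 2, Dorne 2, Eskel 2 (total 11).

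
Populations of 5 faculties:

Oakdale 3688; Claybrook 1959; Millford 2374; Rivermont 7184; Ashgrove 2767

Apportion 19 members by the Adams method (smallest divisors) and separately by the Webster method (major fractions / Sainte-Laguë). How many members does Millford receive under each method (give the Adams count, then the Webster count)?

Adams: Oakdale 4, Claybrook 2, Millford 3, Rivermont 7, Ashgrove 3.
Webster: Oakdale 4, Claybrook 2, Millford 2, Rivermont 8, Ashgrove 3.
Millford gets 3 under Adams and 2 under Webster.

3 and 2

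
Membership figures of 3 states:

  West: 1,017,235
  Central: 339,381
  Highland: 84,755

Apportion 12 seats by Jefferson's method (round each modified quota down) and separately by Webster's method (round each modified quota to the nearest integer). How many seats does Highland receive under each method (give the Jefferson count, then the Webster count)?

0 and 1

Jefferson: West 9, Central 3, Highland 0.
Webster: West 8, Central 3, Highland 1.
Highland gets 0 under Jefferson and 1 under Webster.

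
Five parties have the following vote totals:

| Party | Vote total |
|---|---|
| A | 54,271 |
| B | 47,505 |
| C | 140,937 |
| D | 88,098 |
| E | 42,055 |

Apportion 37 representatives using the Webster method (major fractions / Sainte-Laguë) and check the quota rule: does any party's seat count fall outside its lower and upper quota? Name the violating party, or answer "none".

none

Standard quotas: A 5.385, B 4.714, C 13.985, D 8.742, E 4.173.
Webster allocation: A 5, B 5, C 14, D 9, E 4.
Every allocation lies between the lower and upper quota.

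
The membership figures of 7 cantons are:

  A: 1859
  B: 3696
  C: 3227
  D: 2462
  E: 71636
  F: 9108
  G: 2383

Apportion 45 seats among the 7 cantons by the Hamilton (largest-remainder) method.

A=1; B=2; C=2; D=1; E=34; F=4; G=1

The standard divisor is 94371/45 ≈ 2097.133.
Standard quotas: A 0.8864, B 1.7624, C 1.5388, D 1.1740, E 34.1590, F 4.3431, G 1.1363.
Lower quotas: A 0, B 1, C 1, D 1, E 34, F 4, G 1 (sum 42, leaving 3 seats).
Remainders in descending order: A 0.8864, B 0.7624, C 0.5388, F 0.3431, D 0.1740, E 0.1590, G 0.1363.
Largest remainders: A, B, C receive the extra seats.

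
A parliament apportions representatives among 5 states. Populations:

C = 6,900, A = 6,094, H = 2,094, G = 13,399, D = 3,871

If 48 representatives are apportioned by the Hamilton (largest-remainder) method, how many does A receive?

Total 32358; standard divisor 32358/48 ≈ 674.125.
Standard quotas: C 10.2355, A 9.0399, H 3.1062, G 19.8761, D 5.7423.
Lower quotas: C 10, A 9, H 3, G 19, D 5 (sum 46, leaving 2 seats).
Remainders in descending order: G 0.8761, D 0.7423, C 0.2355, H 0.1062, A 0.0399.
Largest remainders: G, D receive the extra seats.
A receives 9.

9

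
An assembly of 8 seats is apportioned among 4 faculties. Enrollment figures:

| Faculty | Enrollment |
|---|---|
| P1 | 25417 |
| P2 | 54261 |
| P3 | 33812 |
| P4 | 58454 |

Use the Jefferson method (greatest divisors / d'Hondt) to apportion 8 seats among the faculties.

Standard divisor 171944/8 ≈ 21493; standard quotas: P1 1.183, P2 2.525, P3 1.573, P4 2.720.
Rounding down gives 1, 2, 1, 2 = 6 seats, so the divisor must be adjusted.
With modified divisor 17500: modified quotas P1 1.452, P2 3.101, P3 1.932, P4 3.340.
Rounding down: P1 1, P2 3, P3 1, P4 3 (total 8).

P1 1, P2 3, P3 1, P4 3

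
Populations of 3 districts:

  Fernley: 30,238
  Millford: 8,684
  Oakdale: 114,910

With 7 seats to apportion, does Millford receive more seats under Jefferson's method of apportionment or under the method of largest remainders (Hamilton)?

Jefferson: Fernley 1, Millford 0, Oakdale 6.
Hamilton: Fernley 1, Millford 1, Oakdale 5.
Millford gets 0 under Jefferson and 1 under Hamilton.

Hamilton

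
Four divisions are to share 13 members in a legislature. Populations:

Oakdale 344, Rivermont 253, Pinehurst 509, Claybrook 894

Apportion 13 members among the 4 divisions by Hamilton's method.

Total 2000; standard divisor 2000/13 ≈ 153.846.
Standard quotas: Oakdale 2.236, Rivermont 1.645, Pinehurst 3.308, Claybrook 5.811.
Lower quotas: Oakdale 2, Rivermont 1, Pinehurst 3, Claybrook 5 (sum 11, leaving 2 seats).
Remainders in descending order: Claybrook 0.811, Rivermont 0.644, Pinehurst 0.308, Oakdale 0.236.
Largest remainders: Claybrook, Rivermont receive the extra seats.

Oakdale=2; Rivermont=2; Pinehurst=3; Claybrook=6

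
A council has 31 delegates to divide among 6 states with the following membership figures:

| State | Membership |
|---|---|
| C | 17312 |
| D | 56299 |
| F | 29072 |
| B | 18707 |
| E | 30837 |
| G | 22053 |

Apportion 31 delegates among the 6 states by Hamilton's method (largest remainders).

The standard divisor is 174280/31 ≈ 5621.935.
Standard quotas: C 3.0794, D 10.0142, F 5.1712, B 3.3275, E 5.4851, G 3.9227.
Lower quotas: C 3, D 10, F 5, B 3, E 5, G 3 (sum 29, leaving 2 seats).
Remainders in descending order: G 0.9227, E 0.4851, B 0.3275, F 0.1712, C 0.0794, D 0.0142.
The surplus seats go to G, E.

C 3, D 10, F 5, B 3, E 6, G 4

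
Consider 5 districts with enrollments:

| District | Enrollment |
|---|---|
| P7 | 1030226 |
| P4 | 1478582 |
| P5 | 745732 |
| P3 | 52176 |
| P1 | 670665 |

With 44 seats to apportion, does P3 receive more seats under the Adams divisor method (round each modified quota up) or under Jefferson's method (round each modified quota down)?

Adams

Adams: P7 11, P4 16, P5 8, P3 1, P1 8.
Jefferson: P7 12, P4 17, P5 8, P3 0, P1 7.
P3 gets 1 under Adams and 0 under Jefferson.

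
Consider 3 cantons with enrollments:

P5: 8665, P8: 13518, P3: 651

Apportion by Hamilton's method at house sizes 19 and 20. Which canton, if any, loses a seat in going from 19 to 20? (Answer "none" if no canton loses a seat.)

At 19 seats: P5 7, P8 11, P3 1.
At 20 seats: P5 8, P8 12, P3 0.
P3 drops from 1 to 0.

P3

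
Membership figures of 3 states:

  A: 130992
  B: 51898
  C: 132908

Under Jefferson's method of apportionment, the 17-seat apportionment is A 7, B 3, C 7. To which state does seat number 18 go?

C

Priority for the next seat is population ÷ (current seats + 1).
Priorities: A 16374.000, B 12974.500, C 16613.500.
Highest priority: C.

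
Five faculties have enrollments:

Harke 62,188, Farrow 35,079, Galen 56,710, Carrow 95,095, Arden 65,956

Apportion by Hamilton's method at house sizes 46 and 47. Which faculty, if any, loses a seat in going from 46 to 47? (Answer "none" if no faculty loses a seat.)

none

At 46 seats: Harke 9, Farrow 5, Galen 8, Carrow 14, Arden 10.
At 47 seats: Harke 9, Farrow 5, Galen 9, Carrow 14, Arden 10.
No faculty's allocation decreased.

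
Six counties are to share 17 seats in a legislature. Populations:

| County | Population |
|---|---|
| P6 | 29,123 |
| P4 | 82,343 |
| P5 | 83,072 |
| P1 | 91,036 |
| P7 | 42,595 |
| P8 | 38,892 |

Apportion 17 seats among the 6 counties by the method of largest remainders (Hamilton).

The standard divisor is 367061/17 ≈ 21591.824.
Standard quotas: P6 1.3488, P4 3.8136, P5 3.8474, P1 4.2162, P7 1.9727, P8 1.8012.
Lower quotas: P6 1, P4 3, P5 3, P1 4, P7 1, P8 1 (sum 13, leaving 4 seats).
Remainders in descending order: P7 0.9727, P5 0.8474, P4 0.8136, P8 0.8012, P6 0.3488, P1 0.2162.
Largest remainders: P7, P5, P4, P8 receive the extra seats.

P6 1; P4 4; P5 4; P1 4; P7 2; P8 2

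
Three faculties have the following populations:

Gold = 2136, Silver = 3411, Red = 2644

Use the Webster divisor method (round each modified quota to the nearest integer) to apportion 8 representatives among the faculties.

Standard divisor 8191/8 ≈ 1023.875; standard quotas: Gold 2.086, Silver 3.331, Red 2.582.
Rounding to the nearest integer gives Gold 2, Silver 3, Red 3 — total 8, matching the house size, so no adjustment is needed.

Gold 2; Silver 3; Red 3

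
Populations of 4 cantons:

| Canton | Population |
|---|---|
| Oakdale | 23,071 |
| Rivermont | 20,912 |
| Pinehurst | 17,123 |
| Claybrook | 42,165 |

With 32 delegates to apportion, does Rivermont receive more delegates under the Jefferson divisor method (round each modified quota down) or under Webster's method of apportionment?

Webster

Jefferson: Oakdale 7, Rivermont 6, Pinehurst 5, Claybrook 14.
Webster: Oakdale 7, Rivermont 7, Pinehurst 5, Claybrook 13.
Rivermont gets 6 under Jefferson and 7 under Webster.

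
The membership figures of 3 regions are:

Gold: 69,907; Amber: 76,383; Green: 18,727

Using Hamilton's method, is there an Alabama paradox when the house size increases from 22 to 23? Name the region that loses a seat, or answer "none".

At 22 seats: Gold 9, Amber 10, Green 3.
At 23 seats: Gold 10, Amber 11, Green 2.
Green drops from 3 to 2.

Green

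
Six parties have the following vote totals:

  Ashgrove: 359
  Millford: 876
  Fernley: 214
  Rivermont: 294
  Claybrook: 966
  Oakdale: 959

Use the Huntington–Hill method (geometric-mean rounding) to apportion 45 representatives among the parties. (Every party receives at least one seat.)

With divisor 83.5: modified quotas Ashgrove 4.299, Millford 10.491, Fernley 2.563, Rivermont 3.521, Claybrook 11.569, Oakdale 11.485.
Geometric-mean thresholds: Ashgrove √(4·5)=4.472, Millford √(10·11)=10.488, Fernley √(2·3)=2.449, Rivermont √(3·4)=3.464, Claybrook √(11·12)=11.489, Oakdale √(11·12)=11.489.
Each quota rounded against its threshold gives Ashgrove 4, Millford 11, Fernley 3, Rivermont 4, Claybrook 12, Oakdale 11 (total 45).

Ashgrove 4; Millford 11; Fernley 3; Rivermont 4; Claybrook 12; Oakdale 11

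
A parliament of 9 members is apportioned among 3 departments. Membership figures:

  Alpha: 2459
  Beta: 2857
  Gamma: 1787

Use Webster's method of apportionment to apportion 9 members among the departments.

Alpha 3, Beta 4, Gamma 2

Standard divisor 7103/9 ≈ 789.222; standard quotas: Alpha 3.116, Beta 3.620, Gamma 2.264.
Rounding to the nearest integer gives Alpha 3, Beta 4, Gamma 2 — total 9, matching the house size, so no adjustment is needed.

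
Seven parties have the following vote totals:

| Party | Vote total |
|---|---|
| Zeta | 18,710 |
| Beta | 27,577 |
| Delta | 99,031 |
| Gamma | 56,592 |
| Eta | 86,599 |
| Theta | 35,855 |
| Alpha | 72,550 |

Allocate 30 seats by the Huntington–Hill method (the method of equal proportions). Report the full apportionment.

With divisor 13240: modified quotas Zeta 1.413, Beta 2.083, Delta 7.480, Gamma 4.274, Eta 6.541, Theta 2.708, Alpha 5.480.
Geometric-mean thresholds: Zeta √(1·2)=1.414, Beta √(2·3)=2.449, Delta √(7·8)=7.483, Gamma √(4·5)=4.472, Eta √(6·7)=6.481, Theta √(2·3)=2.449, Alpha √(5·6)=5.477.
Each quota rounded against its threshold gives Zeta 1, Beta 2, Delta 7, Gamma 4, Eta 7, Theta 3, Alpha 6 (total 30).

Zeta 1, Beta 2, Delta 7, Gamma 4, Eta 7, Theta 3, Alpha 6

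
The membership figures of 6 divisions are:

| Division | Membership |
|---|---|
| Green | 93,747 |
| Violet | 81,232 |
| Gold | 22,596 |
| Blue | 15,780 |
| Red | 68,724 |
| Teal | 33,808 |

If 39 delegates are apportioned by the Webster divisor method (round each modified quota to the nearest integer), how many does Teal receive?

4

Standard divisor 315887/39 ≈ 8099.667; standard quotas: Green 11.574, Violet 10.029, Gold 2.790, Blue 1.948, Red 8.485, Teal 4.174.
Rounding to the nearest integer gives Green 12, Violet 10, Gold 3, Blue 2, Red 8, Teal 4 — total 39, matching the house size, so no adjustment is needed.
Teal receives 4.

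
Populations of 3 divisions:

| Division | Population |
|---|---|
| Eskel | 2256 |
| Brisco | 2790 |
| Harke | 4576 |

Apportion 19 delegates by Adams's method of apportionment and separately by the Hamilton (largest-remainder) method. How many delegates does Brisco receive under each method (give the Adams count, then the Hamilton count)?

5 and 6

Adams: Eskel 5, Brisco 5, Harke 9.
Hamilton: Eskel 4, Brisco 6, Harke 9.
Brisco gets 5 under Adams and 6 under Hamilton.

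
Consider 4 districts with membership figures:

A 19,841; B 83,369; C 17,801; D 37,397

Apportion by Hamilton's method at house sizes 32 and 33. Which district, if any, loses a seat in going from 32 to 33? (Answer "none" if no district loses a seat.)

At 32 seats: A 4, B 17, C 4, D 7.
At 33 seats: A 4, B 17, C 4, D 8.
No district's allocation decreased.

none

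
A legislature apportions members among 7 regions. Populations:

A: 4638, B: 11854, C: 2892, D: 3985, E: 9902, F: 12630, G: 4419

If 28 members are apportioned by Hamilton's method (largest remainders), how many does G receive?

2

Total 50320; standard divisor 50320/28 ≈ 1797.143.
Standard quotas: A 2.5808, B 6.5960, C 1.6092, D 2.2174, E 5.5099, F 7.0278, G 2.4589.
Lower quotas: A 2, B 6, C 1, D 2, E 5, F 7, G 2 (sum 25, leaving 3 seats).
Remainders in descending order: C 0.6092, B 0.5960, A 0.5808, E 0.5099, G 0.4589, D 0.2174, F 0.0278.
Largest remainders: C, B, A receive the extra seats.
G receives 2.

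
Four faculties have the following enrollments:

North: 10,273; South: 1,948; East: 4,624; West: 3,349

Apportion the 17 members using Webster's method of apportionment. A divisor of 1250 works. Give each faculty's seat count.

North=8; South=2; East=4; West=3

With modified divisor 1250: modified quotas North 8.218, South 1.558, East 3.699, West 2.679.
Rounding to the nearest integer: North 8, South 2, East 4, West 3 (total 17).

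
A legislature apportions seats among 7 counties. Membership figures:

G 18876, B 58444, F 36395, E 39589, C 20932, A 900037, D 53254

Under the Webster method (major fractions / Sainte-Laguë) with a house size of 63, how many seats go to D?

3

Standard divisor 1127527/63 ≈ 17897.254; standard quotas: G 1.055, B 3.266, F 2.034, E 2.212, C 1.170, A 50.289, D 2.976.
Rounding to the nearest integer gives 1, 3, 2, 2, 1, 50, 3 = 62 seats, so the divisor must be adjusted.
With modified divisor 17600: modified quotas G 1.073, B 3.321, F 2.068, E 2.249, C 1.189, A 51.138, D 3.026.
Rounding to the nearest integer: G 1, B 3, F 2, E 2, C 1, A 51, D 3 (total 63).
D receives 3.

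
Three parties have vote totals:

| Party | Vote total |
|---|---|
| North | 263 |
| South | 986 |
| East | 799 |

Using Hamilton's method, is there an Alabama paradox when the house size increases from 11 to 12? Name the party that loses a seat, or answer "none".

At 11 seats: North 2, South 5, East 4.
At 12 seats: North 1, South 6, East 5.
North drops from 2 to 1.

North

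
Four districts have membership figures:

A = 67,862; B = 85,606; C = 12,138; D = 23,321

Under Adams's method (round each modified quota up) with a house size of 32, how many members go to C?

Standard divisor 188927/32 ≈ 5903.969; standard quotas: A 11.494, B 14.500, C 2.056, D 3.950.
Rounding up gives 12, 15, 3, 4 = 34 seats, so the divisor must be adjusted.
With modified divisor 6140: modified quotas A 11.052, B 13.942, C 1.977, D 3.798.
Rounding up: A 12, B 14, C 2, D 4 (total 32).
C receives 2.

2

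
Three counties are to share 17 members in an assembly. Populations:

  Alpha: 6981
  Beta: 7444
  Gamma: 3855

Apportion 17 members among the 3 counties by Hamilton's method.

Alpha=6, Beta=7, Gamma=4

The standard divisor is 18280/17 ≈ 1075.294.
Standard quotas: Alpha 6.4922, Beta 6.9228, Gamma 3.5851.
Lower quotas: Alpha 6, Beta 6, Gamma 3 (sum 15, leaving 2 seats).
Remainders in descending order: Beta 0.9228, Gamma 0.5851, Alpha 0.4922.
Largest remainders: Beta, Gamma receive the extra seats.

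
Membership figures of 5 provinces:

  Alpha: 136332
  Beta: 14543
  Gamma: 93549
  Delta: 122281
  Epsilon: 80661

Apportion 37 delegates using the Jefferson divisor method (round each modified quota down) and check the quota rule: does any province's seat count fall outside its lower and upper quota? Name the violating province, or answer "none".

Standard quotas: Alpha 11.276, Beta 1.203, Gamma 7.737, Delta 10.113, Epsilon 6.671.
Jefferson allocation: Alpha 11, Beta 1, Gamma 8, Delta 10, Epsilon 7.
Every allocation lies between the lower and upper quota.

none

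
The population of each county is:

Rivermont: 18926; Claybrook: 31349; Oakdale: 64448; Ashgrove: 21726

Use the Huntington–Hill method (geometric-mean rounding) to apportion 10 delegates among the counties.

Rivermont 1, Claybrook 2, Oakdale 5, Ashgrove 2

With divisor 13897: modified quotas Rivermont 1.362, Claybrook 2.256, Oakdale 4.638, Ashgrove 1.563.
Geometric-mean thresholds: Rivermont √(1·2)=1.414, Claybrook √(2·3)=2.449, Oakdale √(4·5)=4.472, Ashgrove √(1·2)=1.414.
Each quota rounded against its threshold gives Rivermont 1, Claybrook 2, Oakdale 5, Ashgrove 2 (total 10).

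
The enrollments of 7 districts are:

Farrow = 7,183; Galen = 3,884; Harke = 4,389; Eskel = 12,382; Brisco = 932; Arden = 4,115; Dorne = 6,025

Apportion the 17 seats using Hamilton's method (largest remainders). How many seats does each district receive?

The standard divisor is 38910/17 ≈ 2288.824.
Standard quotas: Farrow 3.1383, Galen 1.6969, Harke 1.9176, Eskel 5.4098, Brisco 0.4072, Arden 1.7979, Dorne 2.6324.
Lower quotas: Farrow 3, Galen 1, Harke 1, Eskel 5, Brisco 0, Arden 1, Dorne 2 (sum 13, leaving 4 seats).
Remainders in descending order: Harke 0.9176, Arden 0.7979, Galen 0.6969, Dorne 0.6324, Eskel 0.4098, Brisco 0.4072, Farrow 0.1383.
The surplus seats go to Harke, Arden, Galen, Dorne.

Farrow 3, Galen 2, Harke 2, Eskel 5, Brisco 0, Arden 2, Dorne 3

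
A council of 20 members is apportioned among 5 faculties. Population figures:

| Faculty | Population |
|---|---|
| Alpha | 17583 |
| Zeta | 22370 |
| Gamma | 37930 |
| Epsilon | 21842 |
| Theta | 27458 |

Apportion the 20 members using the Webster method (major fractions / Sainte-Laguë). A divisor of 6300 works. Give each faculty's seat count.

With modified divisor 6300: modified quotas Alpha 2.791, Zeta 3.551, Gamma 6.021, Epsilon 3.467, Theta 4.358.
Rounding to the nearest integer: Alpha 3, Zeta 4, Gamma 6, Epsilon 3, Theta 4 (total 20).

Alpha=3, Zeta=4, Gamma=6, Epsilon=3, Theta=4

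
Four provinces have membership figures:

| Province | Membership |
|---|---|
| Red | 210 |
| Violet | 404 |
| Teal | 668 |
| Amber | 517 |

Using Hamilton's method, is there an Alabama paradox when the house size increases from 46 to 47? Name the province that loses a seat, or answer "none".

At 46 seats: Red 6, Violet 10, Teal 17, Amber 13.
At 47 seats: Red 5, Violet 11, Teal 17, Amber 14.
Red drops from 6 to 5.

Red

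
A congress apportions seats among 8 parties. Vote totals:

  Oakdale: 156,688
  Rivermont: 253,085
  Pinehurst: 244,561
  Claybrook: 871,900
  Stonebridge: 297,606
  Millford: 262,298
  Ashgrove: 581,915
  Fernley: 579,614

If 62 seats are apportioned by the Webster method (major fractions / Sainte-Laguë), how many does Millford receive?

Standard divisor 3247667/62 ≈ 52381.726; standard quotas: Oakdale 2.991, Rivermont 4.832, Pinehurst 4.669, Claybrook 16.645, Stonebridge 5.681, Millford 5.007, Ashgrove 11.109, Fernley 11.065.
Rounding to the nearest integer gives 3, 5, 5, 17, 6, 5, 11, 11 = 63 seats, so the divisor must be adjusted.
With modified divisor 53500: modified quotas Oakdale 2.929, Rivermont 4.731, Pinehurst 4.571, Claybrook 16.297, Stonebridge 5.563, Millford 4.903, Ashgrove 10.877, Fernley 10.834.
Rounding to the nearest integer: Oakdale 3, Rivermont 5, Pinehurst 5, Claybrook 16, Stonebridge 6, Millford 5, Ashgrove 11, Fernley 11 (total 62).
Millford receives 5.

5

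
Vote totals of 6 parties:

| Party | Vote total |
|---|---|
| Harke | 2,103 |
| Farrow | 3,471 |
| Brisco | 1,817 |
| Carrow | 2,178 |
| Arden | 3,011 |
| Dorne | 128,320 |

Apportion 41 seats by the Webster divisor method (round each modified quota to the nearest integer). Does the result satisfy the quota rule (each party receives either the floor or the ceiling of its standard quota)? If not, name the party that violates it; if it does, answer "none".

Standard quotas: Harke 0.612, Farrow 1.010, Brisco 0.529, Carrow 0.634, Arden 0.876, Dorne 37.339.
Webster allocation: Harke 1, Farrow 1, Brisco 1, Carrow 1, Arden 1, Dorne 36.
Dorne has quota 37.339 (lower 37, upper 38) but receives 36 — outside the quota interval.

Dorne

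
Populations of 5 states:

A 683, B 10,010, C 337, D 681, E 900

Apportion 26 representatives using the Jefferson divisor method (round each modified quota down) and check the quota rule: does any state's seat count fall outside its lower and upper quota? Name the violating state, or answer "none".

Standard quotas: A 1.408, B 20.638, C 0.695, D 1.404, E 1.856.
Jefferson allocation: A 1, B 22, C 0, D 1, E 2.
B has quota 20.638 (lower 20, upper 21) but receives 22 — outside the quota interval.

B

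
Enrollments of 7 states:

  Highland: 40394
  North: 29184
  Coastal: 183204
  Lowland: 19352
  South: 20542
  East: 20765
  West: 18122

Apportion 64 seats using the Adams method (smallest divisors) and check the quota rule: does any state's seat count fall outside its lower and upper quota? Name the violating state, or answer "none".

Coastal

Standard quotas: Highland 7.797, North 5.633, Coastal 35.363, Lowland 3.735, South 3.965, East 4.008, West 3.498.
Adams allocation: Highland 8, North 6, Coastal 34, Lowland 4, South 4, East 4, West 4.
Coastal has quota 35.363 (lower 35, upper 36) but receives 34 — outside the quota interval.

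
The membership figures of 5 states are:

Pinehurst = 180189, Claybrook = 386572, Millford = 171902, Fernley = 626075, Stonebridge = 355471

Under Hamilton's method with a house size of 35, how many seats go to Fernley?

Standard divisor: 1720209 ÷ 35 ≈ 49148.829.
Standard quotas: Pinehurst 3.6662, Claybrook 7.8653, Millford 3.4976, Fernley 12.7384, Stonebridge 7.2325.
Lower quotas: Pinehurst 3, Claybrook 7, Millford 3, Fernley 12, Stonebridge 7 (sum 32, leaving 3 seats).
Remainders in descending order: Claybrook 0.8653, Fernley 0.7384, Pinehurst 0.6662, Millford 0.4976, Stonebridge 0.2325.
The surplus seats go to Claybrook, Fernley, Pinehurst.
Fernley receives 13.

13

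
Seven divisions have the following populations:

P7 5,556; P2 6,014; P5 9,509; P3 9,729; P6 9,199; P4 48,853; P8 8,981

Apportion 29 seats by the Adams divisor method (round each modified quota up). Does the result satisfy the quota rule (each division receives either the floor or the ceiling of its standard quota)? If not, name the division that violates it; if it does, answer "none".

P4

Standard quotas: P7 1.647, P2 1.783, P5 2.818, P3 2.884, P6 2.727, P4 14.480, P8 2.662.
Adams allocation: P7 2, P2 2, P5 3, P3 3, P6 3, P4 13, P8 3.
P4 has quota 14.480 (lower 14, upper 15) but receives 13 — outside the quota interval.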